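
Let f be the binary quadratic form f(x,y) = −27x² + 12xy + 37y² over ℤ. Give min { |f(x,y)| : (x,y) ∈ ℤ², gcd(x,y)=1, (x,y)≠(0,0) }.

river: ρ → (37,62,-2)
river: ρ → (-2,62,37)
river: ρ → (37,12,-27)
river: ρ → (-27,42,22)
river: ρ → (22,46,-23)
river: ρ → (-23,46,22)
river: ρ → (22,42,-27)
river: ρ → (-27,12,37)
closes: descent 0, river 8
min |a| on river = 2

2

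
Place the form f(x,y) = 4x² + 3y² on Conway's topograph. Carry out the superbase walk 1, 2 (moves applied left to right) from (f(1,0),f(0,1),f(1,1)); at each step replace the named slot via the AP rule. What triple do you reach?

start (4,3,7) = (f(1,0),f(0,1),f(1,1))
replace slot 1: 2·(3+7) − 4 = 16 → (16,3,7)
replace slot 2: 2·(16+7) − 3 = 43 → (16,43,7)

16,43,7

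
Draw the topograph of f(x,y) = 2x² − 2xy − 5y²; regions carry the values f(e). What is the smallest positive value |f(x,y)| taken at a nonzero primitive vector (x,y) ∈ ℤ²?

descent: ρ → (-5,2,2)
descent: ρ → (2,6,-1)  [lands on river]
river: ρ → (-1,6,2)
closes: descent 2, river 2
min |a| on river = 1

1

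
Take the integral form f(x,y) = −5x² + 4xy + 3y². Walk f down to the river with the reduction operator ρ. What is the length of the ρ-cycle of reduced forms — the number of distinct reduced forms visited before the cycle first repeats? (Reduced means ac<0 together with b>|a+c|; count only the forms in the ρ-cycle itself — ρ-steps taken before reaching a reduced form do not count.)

D = 76, ⌊√D⌋ = 8
river: ρ → (3,8,-1)
river: ρ → (-1,8,3)
river: ρ → (3,4,-5)
river: ρ → (-5,6,2)
river: ρ → (2,6,-5)
river: ρ → (-5,4,3)
ρ-cycle length = 6 (tail of 0 descent steps not counted)

6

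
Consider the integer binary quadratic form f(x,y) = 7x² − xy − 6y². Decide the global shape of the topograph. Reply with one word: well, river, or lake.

D = b²−4ac = (-1)² − 4·7·(-6) = 169
D = 13² is a perfect square ⇒ form factors over ℤ ⇒ lakes

lake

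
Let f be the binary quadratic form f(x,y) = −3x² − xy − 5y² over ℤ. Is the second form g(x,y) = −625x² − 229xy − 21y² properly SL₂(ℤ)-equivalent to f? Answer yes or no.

D₁ = -59, D₂ = -59
f is negative-definite; reduce −f:
−f: reduced (well bottom): (3,1,5) with a≤c, −a<b≤a
flip sign back: reduced form of f is (-3,-1,-5)
g is negative-definite; reduce −g:
−g: flip: (625,229,21)→(21,-229,625)
−g: translate: b→-19 (≡-229 mod 42), so (21,-229,625)→(21,-19,5)
−g: flip: (21,-19,5)→(5,19,21)
−g: translate: b→-1 (≡19 mod 10), so (5,19,21)→(5,-1,3)
−g: flip: (5,-1,3)→(3,1,5)
−g: reduced (well bottom): (3,1,5) with a≤c, −a<b≤a
flip sign back: reduced form of g is (-3,-1,-5)
reduced forms (-3, -1, -5) vs (-3, -1, -5) ⇒ equivalent

yes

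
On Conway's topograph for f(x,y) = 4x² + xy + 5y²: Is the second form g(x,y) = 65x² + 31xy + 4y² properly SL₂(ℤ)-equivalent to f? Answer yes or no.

D₁ = -79, D₂ = -79
f: reduced (well bottom): (4,1,5) with a≤c, −a<b≤a
g: flip: (65,31,4)→(4,-31,65)
g: translate: b→1 (≡-31 mod 8), so (4,-31,65)→(4,1,5)
g: reduced (well bottom): (4,1,5) with a≤c, −a<b≤a
reduced forms (4, 1, 5) vs (4, 1, 5) ⇒ equivalent

yes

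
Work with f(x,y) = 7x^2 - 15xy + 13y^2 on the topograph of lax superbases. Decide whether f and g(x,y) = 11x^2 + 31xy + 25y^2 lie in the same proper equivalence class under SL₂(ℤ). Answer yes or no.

D₁ = -139, D₂ = -139
f: translate: b→-1 (≡-15 mod 14), so (7,-15,13)→(7,-1,5)
f: flip: (7,-1,5)→(5,1,7)
f: reduced (well bottom): (5,1,7) with a≤c, −a<b≤a
g: translate: b→9 (≡31 mod 22), so (11,31,25)→(11,9,5)
g: flip: (11,9,5)→(5,-9,11)
g: translate: b→1 (≡-9 mod 10), so (5,-9,11)→(5,1,7)
g: reduced (well bottom): (5,1,7) with a≤c, −a<b≤a
reduced forms (5, 1, 7) vs (5, 1, 7) ⇒ equivalent

yes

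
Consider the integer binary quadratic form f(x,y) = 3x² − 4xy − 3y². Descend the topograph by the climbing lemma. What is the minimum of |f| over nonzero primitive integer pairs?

descent: ρ → (-3,4,3)  [lands on river]
river: ρ → (3,2,-4)
river: ρ → (-4,6,1)
river: ρ → (1,6,-4)
river: ρ → (-4,2,3)
river: ρ → (3,4,-3)
river: ρ → (-3,2,4)
river: ρ → (4,6,-1)
river: ρ → (-1,6,4)
river: ρ → (4,2,-3)
closes: descent 1, river 10
min |a| on river = 1

1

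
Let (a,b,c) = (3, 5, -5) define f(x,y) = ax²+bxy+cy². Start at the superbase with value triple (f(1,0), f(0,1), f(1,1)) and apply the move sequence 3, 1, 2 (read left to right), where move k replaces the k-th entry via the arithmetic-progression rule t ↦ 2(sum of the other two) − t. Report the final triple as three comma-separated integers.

start (3,-5,3) = (f(1,0),f(0,1),f(1,1))
replace slot 3: 2·(3+(-5)) − 3 = -7 → (3,-5,-7)
replace slot 1: 2·((-5)+(-7)) − 3 = -27 → (-27,-5,-7)
replace slot 2: 2·((-27)+(-7)) − (-5) = -63 → (-27,-63,-7)

-27,-63,-7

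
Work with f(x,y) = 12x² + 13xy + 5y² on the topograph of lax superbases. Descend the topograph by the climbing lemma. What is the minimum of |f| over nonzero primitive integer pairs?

translate: b→-11 (≡13 mod 24), so (12,13,5)→(12,-11,4)
flip: (12,-11,4)→(4,11,12)
translate: b→3 (≡11 mod 8), so (4,11,12)→(4,3,5)
reduced (well bottom): (4,3,5) with a≤c, −a<b≤a
well minimum = a = 4

4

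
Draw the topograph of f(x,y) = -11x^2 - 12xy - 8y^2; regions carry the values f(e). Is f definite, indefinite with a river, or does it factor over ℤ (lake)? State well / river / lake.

D = b²−4ac = (-12)² − 4·(-11)·(-8) = -208
D < 0 ⇒ definite ⇒ every region one sign ⇒ single well

well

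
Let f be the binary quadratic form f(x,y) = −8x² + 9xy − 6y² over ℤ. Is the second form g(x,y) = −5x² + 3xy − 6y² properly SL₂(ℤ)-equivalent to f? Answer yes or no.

D₁ = -111, D₂ = -111
f is negative-definite; reduce −f:
−f: translate: b→7 (≡-9 mod 16), so (8,-9,6)→(8,7,5)
−f: flip: (8,7,5)→(5,-7,8)
−f: translate: b→3 (≡-7 mod 10), so (5,-7,8)→(5,3,6)
−f: reduced (well bottom): (5,3,6) with a≤c, −a<b≤a
flip sign back: reduced form of f is (-5,-3,-6)
g is negative-definite; reduce −g:
−g: reduced (well bottom): (5,-3,6) with a≤c, −a<b≤a
flip sign back: reduced form of g is (-5,3,-6)
reduced forms (-5, -3, -6) vs (-5, 3, -6) ⇒ inequivalent

no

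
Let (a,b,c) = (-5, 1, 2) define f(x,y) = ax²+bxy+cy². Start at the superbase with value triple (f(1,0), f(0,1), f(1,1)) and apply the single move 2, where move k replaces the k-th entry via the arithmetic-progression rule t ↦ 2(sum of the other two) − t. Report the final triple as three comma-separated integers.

start (-5,2,-2) = (f(1,0),f(0,1),f(1,1))
replace slot 2: 2·((-5)+(-2)) − 2 = -16 → (-5,-16,-2)

-5,-16,-2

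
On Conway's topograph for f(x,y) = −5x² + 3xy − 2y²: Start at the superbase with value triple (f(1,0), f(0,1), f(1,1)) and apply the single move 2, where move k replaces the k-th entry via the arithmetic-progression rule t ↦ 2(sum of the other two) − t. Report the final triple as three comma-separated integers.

start (-5,-2,-4) = (f(1,0),f(0,1),f(1,1))
replace slot 2: 2·((-5)+(-4)) − (-2) = -16 → (-5,-16,-4)

-5,-16,-4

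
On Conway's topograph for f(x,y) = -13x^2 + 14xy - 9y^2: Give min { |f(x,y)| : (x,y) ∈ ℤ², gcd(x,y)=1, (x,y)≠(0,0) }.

translate: b→12 (≡-14 mod 26), so (13,-14,9)→(13,12,8)
flip: (13,12,8)→(8,-12,13)
translate: b→4 (≡-12 mod 16), so (8,-12,13)→(8,4,9)
reduced (well bottom): (8,4,9) with a≤c, −a<b≤a
well minimum |f| = |-8| = 8 (negative-definite)

8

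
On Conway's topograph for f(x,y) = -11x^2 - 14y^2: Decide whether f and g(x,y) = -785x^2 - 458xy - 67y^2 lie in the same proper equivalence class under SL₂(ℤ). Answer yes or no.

D₁ = -616, D₂ = -616
f is negative-definite; reduce −f:
−f: reduced (well bottom): (11,0,14) with a≤c, −a<b≤a
flip sign back: reduced form of f is (-11,0,-14)
g is negative-definite; reduce −g:
−g: flip: (785,458,67)→(67,-458,785)
−g: translate: b→-56 (≡-458 mod 134), so (67,-458,785)→(67,-56,14)
−g: flip: (67,-56,14)→(14,56,67)
−g: translate: b→0 (≡56 mod 28), so (14,56,67)→(14,0,11)
−g: flip: (14,0,11)→(11,0,14)
−g: reduced (well bottom): (11,0,14) with a≤c, −a<b≤a
flip sign back: reduced form of g is (-11,0,-14)
reduced forms (-11, 0, -14) vs (-11, 0, -14) ⇒ equivalent

yes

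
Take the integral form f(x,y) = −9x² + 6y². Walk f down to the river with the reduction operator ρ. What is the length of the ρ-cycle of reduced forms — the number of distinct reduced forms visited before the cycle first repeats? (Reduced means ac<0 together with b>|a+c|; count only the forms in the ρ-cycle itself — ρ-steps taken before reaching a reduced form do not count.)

D = 216, ⌊√D⌋ = 14
descent: ρ → (6,12,-3)  [lands on river]
river: ρ → (-3,12,6)
ρ-cycle length = 2 (tail of 1 descent step not counted)

2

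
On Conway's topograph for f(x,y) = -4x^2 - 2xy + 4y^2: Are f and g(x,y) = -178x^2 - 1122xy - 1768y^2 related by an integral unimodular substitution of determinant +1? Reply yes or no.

D₁ = 68, D₂ = 68
river cycle of f (length 6): (4, 2, -4), (-4, 6, 2), (2, 6, -4), (-4, 2, 4), (4, 6, -2), (-2, 6, 4)
river cycle of g (length 6): (-4, 6, 2), (2, 6, -4), (-4, 2, 4), (4, 6, -2), (-2, 6, 4), (4, 2, -4)
cycles coincide ⇒ equivalent

yes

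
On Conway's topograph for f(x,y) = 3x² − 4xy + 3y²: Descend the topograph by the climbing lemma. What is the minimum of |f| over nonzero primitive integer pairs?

translate: b→2 (≡-4 mod 6), so (3,-4,3)→(3,2,2)
flip: (3,2,2)→(2,-2,3)
translate: b→2 (≡-2 mod 4), so (2,-2,3)→(2,2,3)
reduced (well bottom): (2,2,3) with a≤c, −a<b≤a
well minimum = a = 2

2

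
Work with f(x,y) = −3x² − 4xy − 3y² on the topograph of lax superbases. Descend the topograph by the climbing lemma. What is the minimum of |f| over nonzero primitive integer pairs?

translate: b→-2 (≡4 mod 6), so (3,4,3)→(3,-2,2)
flip: (3,-2,2)→(2,2,3)
reduced (well bottom): (2,2,3) with a≤c, −a<b≤a
well minimum |f| = |-2| = 2 (negative-definite)

2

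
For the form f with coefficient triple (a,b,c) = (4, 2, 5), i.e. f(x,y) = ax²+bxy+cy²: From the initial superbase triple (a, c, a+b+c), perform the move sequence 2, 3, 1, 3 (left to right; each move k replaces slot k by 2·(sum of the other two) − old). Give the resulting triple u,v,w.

start (4,5,11) = (f(1,0),f(0,1),f(1,1))
replace slot 2: 2·(4+11) − 5 = 25 → (4,25,11)
replace slot 3: 2·(4+25) − 11 = 47 → (4,25,47)
replace slot 1: 2·(25+47) − 4 = 140 → (140,25,47)
replace slot 3: 2·(140+25) − 47 = 283 → (140,25,283)

140,25,283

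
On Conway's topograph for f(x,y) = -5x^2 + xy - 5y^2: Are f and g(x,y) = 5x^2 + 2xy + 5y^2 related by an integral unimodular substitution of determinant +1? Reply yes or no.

D₁ = -99, D₂ = -96
discriminants differ ⇒ not SL₂(ℤ)-equivalent

no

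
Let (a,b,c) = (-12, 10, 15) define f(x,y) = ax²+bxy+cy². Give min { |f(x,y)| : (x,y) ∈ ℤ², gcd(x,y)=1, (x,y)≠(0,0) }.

river: ρ → (15,20,-7)
river: ρ → (-7,22,12)
river: ρ → (12,26,-3)
river: ρ → (-3,28,3)
river: ρ → (3,26,-12)
river: ρ → (-12,22,7)
river: ρ → (7,20,-15)
river: ρ → (-15,10,12)
river: ρ → (12,14,-13)
river: ρ → (-13,12,13)
river: ρ → (13,14,-12)
river: ρ → (-12,10,15)
closes: descent 0, river 12
min |a| on river = 3

3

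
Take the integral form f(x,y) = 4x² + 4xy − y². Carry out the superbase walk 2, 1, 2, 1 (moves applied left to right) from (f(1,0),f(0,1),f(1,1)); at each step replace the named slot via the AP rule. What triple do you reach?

start (4,-1,7) = (f(1,0),f(0,1),f(1,1))
replace slot 2: 2·(4+7) − (-1) = 23 → (4,23,7)
replace slot 1: 2·(23+7) − 4 = 56 → (56,23,7)
replace slot 2: 2·(56+7) − 23 = 103 → (56,103,7)
replace slot 1: 2·(103+7) − 56 = 164 → (164,103,7)

164,103,7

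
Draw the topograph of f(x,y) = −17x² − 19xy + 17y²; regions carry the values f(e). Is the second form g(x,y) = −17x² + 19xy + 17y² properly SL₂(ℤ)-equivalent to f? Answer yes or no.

D₁ = 1517, D₂ = 1517
river cycle of f (length 6): (17, 19, -17), (-17, 15, 19), (19, 23, -13), (-13, 29, 13), (13, 23, -19), (-19, 15, 17)
river cycle of g (length 6): (17, 15, -19), (-19, 23, 13), (13, 29, -13), (-13, 23, 19), (19, 15, -17), (-17, 19, 17)
cycles differ ⇒ inequivalent

no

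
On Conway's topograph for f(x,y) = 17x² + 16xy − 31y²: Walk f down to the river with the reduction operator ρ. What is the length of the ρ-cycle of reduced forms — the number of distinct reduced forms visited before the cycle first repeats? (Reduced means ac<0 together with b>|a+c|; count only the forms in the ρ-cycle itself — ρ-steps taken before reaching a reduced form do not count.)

D = 2364, ⌊√D⌋ = 48
river: ρ → (-31,46,2)
river: ρ → (2,46,-31)
river: ρ → (-31,16,17)
river: ρ → (17,18,-30)
river: ρ → (-30,42,5)
river: ρ → (5,48,-3)
river: ρ → (-3,48,5)
river: ρ → (5,42,-30)
river: ρ → (-30,18,17)
river: ρ → (17,16,-31)
ρ-cycle length = 10 (tail of 0 descent steps not counted)

10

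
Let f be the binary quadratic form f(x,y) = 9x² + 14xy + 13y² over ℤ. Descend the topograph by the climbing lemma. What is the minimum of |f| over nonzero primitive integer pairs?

translate: b→-4 (≡14 mod 18), so (9,14,13)→(9,-4,8)
flip: (9,-4,8)→(8,4,9)
reduced (well bottom): (8,4,9) with a≤c, −a<b≤a
well minimum = a = 8

8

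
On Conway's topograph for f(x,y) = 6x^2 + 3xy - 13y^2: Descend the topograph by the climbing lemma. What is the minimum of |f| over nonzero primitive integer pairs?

descent: ρ → (-13,-3,6)
descent: ρ → (6,15,-4)  [lands on river]
river: ρ → (-4,17,2)
river: ρ → (2,15,-12)
river: ρ → (-12,9,5)
river: ρ → (5,11,-10)
river: ρ → (-10,9,6)
closes: descent 2, river 6
min |a| on river = 2

2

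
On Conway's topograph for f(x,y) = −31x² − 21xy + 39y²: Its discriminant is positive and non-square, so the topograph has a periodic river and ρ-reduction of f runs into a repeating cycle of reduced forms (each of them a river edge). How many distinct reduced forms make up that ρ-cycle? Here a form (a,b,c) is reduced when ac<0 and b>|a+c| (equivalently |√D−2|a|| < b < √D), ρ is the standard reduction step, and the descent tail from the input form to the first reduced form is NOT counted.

D = 5277, ⌊√D⌋ = 72
descent: ρ → (39,21,-31)  [lands on river]
river: ρ → (-31,41,29)
river: ρ → (29,17,-43)
river: ρ → (-43,69,3)
river: ρ → (3,69,-43)
river: ρ → (-43,17,29)
river: ρ → (29,41,-31)
river: ρ → (-31,21,39)
river: ρ → (39,57,-13)
river: ρ → (-13,47,59)
river: ρ → (59,71,-1)
river: ρ → (-1,71,59)
river: ρ → (59,47,-13)
river: ρ → (-13,57,39)
ρ-cycle length = 14 (tail of 1 descent step not counted)

14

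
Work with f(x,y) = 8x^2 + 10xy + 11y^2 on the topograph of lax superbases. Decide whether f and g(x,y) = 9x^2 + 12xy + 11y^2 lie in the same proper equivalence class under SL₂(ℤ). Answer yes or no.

D₁ = -252, D₂ = -252
f: translate: b→-6 (≡10 mod 16), so (8,10,11)→(8,-6,9)
f: reduced (well bottom): (8,-6,9) with a≤c, −a<b≤a
g: translate: b→-6 (≡12 mod 18), so (9,12,11)→(9,-6,8)
g: flip: (9,-6,8)→(8,6,9)
g: reduced (well bottom): (8,6,9) with a≤c, −a<b≤a
reduced forms (8, -6, 9) vs (8, 6, 9) ⇒ inequivalent

no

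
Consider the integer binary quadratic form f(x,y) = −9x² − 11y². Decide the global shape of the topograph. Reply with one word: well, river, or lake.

D = b²−4ac = 0² − 4·(-9)·(-11) = -396
D < 0 ⇒ definite ⇒ every region one sign ⇒ single well

well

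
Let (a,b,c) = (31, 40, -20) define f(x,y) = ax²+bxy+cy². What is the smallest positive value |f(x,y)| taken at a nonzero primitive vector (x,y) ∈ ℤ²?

river: ρ → (-20,40,31)
river: ρ → (31,22,-29)
river: ρ → (-29,36,24)
river: ρ → (24,60,-5)
river: ρ → (-5,60,24)
river: ρ → (24,36,-29)
river: ρ → (-29,22,31)
river: ρ → (31,40,-20)
closes: descent 0, river 8
min |a| on river = 5

5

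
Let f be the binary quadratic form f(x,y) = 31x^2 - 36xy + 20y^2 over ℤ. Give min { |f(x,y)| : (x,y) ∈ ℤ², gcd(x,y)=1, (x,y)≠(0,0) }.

translate: b→26 (≡-36 mod 62), so (31,-36,20)→(31,26,15)
flip: (31,26,15)→(15,-26,31)
translate: b→4 (≡-26 mod 30), so (15,-26,31)→(15,4,20)
reduced (well bottom): (15,4,20) with a≤c, −a<b≤a
well minimum = a = 15

15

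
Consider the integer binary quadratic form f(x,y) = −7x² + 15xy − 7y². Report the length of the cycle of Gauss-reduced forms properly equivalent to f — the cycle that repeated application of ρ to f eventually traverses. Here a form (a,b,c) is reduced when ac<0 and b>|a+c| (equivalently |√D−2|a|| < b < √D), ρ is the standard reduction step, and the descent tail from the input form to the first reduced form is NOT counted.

D = 29, ⌊√D⌋ = 5
descent: ρ → (-7,-1,1)
descent: ρ → (1,5,-1)  [lands on river]
river: ρ → (-1,5,1)
ρ-cycle length = 2 (tail of 2 descent steps not counted)

2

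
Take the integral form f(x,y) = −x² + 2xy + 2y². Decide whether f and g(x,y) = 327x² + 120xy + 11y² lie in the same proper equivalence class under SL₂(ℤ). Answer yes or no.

D₁ = 12, D₂ = 12
river cycle of f (length 2): (2, 2, -1), (-1, 2, 2)
river cycle of g (length 2): (2, 2, -1), (-1, 2, 2)
cycles coincide ⇒ equivalent

yes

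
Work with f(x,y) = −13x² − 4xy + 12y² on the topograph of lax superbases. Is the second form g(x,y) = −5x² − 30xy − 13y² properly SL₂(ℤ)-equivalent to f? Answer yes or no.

D₁ = 640, D₂ = 640
river cycle of f (length 8): (12, 4, -13), (-13, 22, 3), (3, 20, -20), (-20, 20, 3), (3, 22, -13), (-13, 4, 12), (12, 20, -5), (-5, 20, 12)
river cycle of g (length 8): (-13, 4, 12), (12, 20, -5), (-5, 20, 12), (12, 4, -13), (-13, 22, 3), (3, 20, -20), (-20, 20, 3), (3, 22, -13)
cycles coincide ⇒ equivalent

yes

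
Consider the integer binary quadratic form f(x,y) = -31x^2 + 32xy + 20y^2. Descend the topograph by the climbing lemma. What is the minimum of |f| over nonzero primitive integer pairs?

river: ρ → (20,48,-15)
river: ρ → (-15,42,29)
river: ρ → (29,16,-28)
river: ρ → (-28,40,17)
river: ρ → (17,28,-40)
river: ρ → (-40,52,5)
river: ρ → (5,58,-7)
river: ρ → (-7,54,21)
river: ρ → (21,30,-31)
river: ρ → (-31,32,20)
closes: descent 0, river 10
min |a| on river = 5

5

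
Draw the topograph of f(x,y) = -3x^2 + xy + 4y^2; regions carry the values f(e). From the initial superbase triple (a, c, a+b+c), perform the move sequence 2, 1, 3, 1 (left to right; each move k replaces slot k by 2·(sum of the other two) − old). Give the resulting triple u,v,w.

start (-3,4,2) = (f(1,0),f(0,1),f(1,1))
replace slot 2: 2·((-3)+2) − 4 = -6 → (-3,-6,2)
replace slot 1: 2·((-6)+2) − (-3) = -5 → (-5,-6,2)
replace slot 3: 2·((-5)+(-6)) − 2 = -24 → (-5,-6,-24)
replace slot 1: 2·((-6)+(-24)) − (-5) = -55 → (-55,-6,-24)

-55,-6,-24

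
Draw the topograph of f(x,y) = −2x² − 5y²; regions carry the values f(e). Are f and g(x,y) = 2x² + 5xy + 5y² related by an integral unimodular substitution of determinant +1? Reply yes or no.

D₁ = -40, D₂ = -15
discriminants differ ⇒ not SL₂(ℤ)-equivalent

no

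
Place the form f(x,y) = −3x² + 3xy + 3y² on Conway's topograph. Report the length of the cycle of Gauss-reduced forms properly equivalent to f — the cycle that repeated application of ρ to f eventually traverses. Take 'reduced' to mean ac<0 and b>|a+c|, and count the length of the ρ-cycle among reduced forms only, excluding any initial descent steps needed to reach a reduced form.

D = 45, ⌊√D⌋ = 6
river: ρ → (3,3,-3)
river: ρ → (-3,3,3)
ρ-cycle length = 2 (tail of 0 descent steps not counted)

2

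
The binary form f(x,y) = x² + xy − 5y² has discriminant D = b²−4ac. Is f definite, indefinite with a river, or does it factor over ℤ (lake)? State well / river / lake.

D = b²−4ac = 1² − 4·1·(-5) = 21
D > 0 non-square ⇒ indefinite ⇒ periodic river

river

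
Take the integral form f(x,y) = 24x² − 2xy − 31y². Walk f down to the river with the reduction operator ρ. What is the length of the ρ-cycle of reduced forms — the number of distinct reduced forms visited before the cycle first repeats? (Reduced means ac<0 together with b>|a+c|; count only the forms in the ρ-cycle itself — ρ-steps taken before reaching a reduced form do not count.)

D = 2980, ⌊√D⌋ = 54
descent: ρ → (-31,2,24)
descent: ρ → (24,46,-9)  [lands on river]
river: ρ → (-9,44,29)
river: ρ → (29,14,-24)
river: ρ → (-24,34,19)
river: ρ → (19,42,-16)
river: ρ → (-16,54,1)
river: ρ → (1,54,-16)
river: ρ → (-16,42,19)
river: ρ → (19,34,-24)
river: ρ → (-24,14,29)
river: ρ → (29,44,-9)
river: ρ → (-9,46,24)
river: ρ → (24,50,-5)
river: ρ → (-5,50,24)
ρ-cycle length = 14 (tail of 2 descent steps not counted)

14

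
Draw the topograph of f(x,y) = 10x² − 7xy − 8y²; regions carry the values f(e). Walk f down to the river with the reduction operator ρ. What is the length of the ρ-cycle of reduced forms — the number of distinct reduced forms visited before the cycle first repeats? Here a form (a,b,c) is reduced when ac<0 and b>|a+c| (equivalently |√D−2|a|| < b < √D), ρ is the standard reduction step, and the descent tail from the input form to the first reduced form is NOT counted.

D = 369, ⌊√D⌋ = 19
descent: ρ → (-8,7,10)  [lands on river]
river: ρ → (10,13,-5)
river: ρ → (-5,17,4)
river: ρ → (4,15,-9)
river: ρ → (-9,3,10)
river: ρ → (10,17,-2)
river: ρ → (-2,19,1)
river: ρ → (1,19,-2)
river: ρ → (-2,17,10)
river: ρ → (10,3,-9)
river: ρ → (-9,15,4)
river: ρ → (4,17,-5)
river: ρ → (-5,13,10)
river: ρ → (10,7,-8)
river: ρ → (-8,9,9)
river: ρ → (9,9,-8)
ρ-cycle length = 16 (tail of 1 descent step not counted)

16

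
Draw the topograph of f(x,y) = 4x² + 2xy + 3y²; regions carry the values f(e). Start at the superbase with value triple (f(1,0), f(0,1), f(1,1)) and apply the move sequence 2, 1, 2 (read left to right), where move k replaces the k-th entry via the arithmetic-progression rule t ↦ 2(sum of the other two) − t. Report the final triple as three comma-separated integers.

start (4,3,9) = (f(1,0),f(0,1),f(1,1))
replace slot 2: 2·(4+9) − 3 = 23 → (4,23,9)
replace slot 1: 2·(23+9) − 4 = 60 → (60,23,9)
replace slot 2: 2·(60+9) − 23 = 115 → (60,115,9)

60,115,9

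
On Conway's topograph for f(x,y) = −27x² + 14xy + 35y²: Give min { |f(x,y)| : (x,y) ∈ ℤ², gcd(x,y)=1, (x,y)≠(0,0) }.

river: ρ → (35,56,-6)
river: ρ → (-6,52,53)
river: ρ → (53,54,-5)
river: ρ → (-5,56,42)
river: ρ → (42,28,-19)
river: ρ → (-19,48,22)
river: ρ → (22,40,-27)
river: ρ → (-27,14,35)
closes: descent 0, river 8
min |a| on river = 5

5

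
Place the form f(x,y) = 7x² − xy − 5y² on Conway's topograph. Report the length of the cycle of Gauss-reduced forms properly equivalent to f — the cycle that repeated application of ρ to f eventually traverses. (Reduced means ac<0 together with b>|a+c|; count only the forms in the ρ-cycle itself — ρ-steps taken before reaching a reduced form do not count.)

D = 141, ⌊√D⌋ = 11
descent: ρ → (-5,11,1)  [lands on river]
river: ρ → (1,11,-5)
river: ρ → (-5,9,3)
river: ρ → (3,9,-5)
ρ-cycle length = 4 (tail of 1 descent step not counted)

4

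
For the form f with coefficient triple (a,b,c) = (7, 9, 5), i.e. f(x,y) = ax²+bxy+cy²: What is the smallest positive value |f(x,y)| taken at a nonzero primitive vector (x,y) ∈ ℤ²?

translate: b→-5 (≡9 mod 14), so (7,9,5)→(7,-5,3)
flip: (7,-5,3)→(3,5,7)
translate: b→-1 (≡5 mod 6), so (3,5,7)→(3,-1,5)
reduced (well bottom): (3,-1,5) with a≤c, −a<b≤a
well minimum = a = 3

3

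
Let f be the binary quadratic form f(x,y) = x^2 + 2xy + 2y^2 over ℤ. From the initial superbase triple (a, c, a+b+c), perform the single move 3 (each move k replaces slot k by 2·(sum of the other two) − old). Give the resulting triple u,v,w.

start (1,2,5) = (f(1,0),f(0,1),f(1,1))
replace slot 3: 2·(1+2) − 5 = 1 → (1,2,1)

1,2,1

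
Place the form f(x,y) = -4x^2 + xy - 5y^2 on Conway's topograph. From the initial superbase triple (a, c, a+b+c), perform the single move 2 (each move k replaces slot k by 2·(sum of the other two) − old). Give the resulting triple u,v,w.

start (-4,-5,-8) = (f(1,0),f(0,1),f(1,1))
replace slot 2: 2·((-4)+(-8)) − (-5) = -19 → (-4,-19,-8)

-4,-19,-8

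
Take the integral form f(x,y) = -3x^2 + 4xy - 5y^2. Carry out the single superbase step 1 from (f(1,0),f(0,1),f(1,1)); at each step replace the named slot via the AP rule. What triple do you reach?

start (-3,-5,-4) = (f(1,0),f(0,1),f(1,1))
replace slot 1: 2·((-5)+(-4)) − (-3) = -15 → (-15,-5,-4)

-15,-5,-4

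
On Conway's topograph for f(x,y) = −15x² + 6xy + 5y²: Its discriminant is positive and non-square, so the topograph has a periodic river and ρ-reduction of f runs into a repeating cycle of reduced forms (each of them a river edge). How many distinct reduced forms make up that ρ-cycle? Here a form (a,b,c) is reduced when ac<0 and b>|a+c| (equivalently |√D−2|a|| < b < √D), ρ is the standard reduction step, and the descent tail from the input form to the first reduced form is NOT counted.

D = 336, ⌊√D⌋ = 18
descent: ρ → (5,14,-7)  [lands on river]
river: ρ → (-7,14,5)
river: ρ → (5,16,-4)
river: ρ → (-4,16,5)
ρ-cycle length = 4 (tail of 1 descent step not counted)

4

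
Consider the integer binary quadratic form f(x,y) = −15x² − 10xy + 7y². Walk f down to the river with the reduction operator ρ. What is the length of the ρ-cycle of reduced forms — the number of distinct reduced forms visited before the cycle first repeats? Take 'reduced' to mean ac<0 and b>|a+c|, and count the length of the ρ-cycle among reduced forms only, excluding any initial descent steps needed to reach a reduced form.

D = 520, ⌊√D⌋ = 22
descent: ρ → (7,10,-15)  [lands on river]
river: ρ → (-15,20,2)
river: ρ → (2,20,-15)
river: ρ → (-15,10,7)
river: ρ → (7,18,-7)
river: ρ → (-7,10,15)
river: ρ → (15,20,-2)
river: ρ → (-2,20,15)
river: ρ → (15,10,-7)
river: ρ → (-7,18,7)
ρ-cycle length = 10 (tail of 1 descent step not counted)

10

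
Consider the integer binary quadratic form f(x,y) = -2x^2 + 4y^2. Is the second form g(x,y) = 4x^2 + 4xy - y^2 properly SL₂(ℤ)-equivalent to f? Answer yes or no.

D₁ = 32, D₂ = 32
river cycle of f (length 2): (-2, 4, 2), (2, 4, -2)
river cycle of g (length 2): (-1, 4, 4), (4, 4, -1)
cycles differ ⇒ inequivalent

no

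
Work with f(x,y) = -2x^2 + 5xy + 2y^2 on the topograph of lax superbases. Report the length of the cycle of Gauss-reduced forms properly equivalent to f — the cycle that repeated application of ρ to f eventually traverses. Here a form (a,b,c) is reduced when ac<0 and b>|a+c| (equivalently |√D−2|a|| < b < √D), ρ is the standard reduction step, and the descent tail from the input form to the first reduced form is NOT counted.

D = 41, ⌊√D⌋ = 6
river: ρ → (2,3,-4)
river: ρ → (-4,5,1)
river: ρ → (1,5,-4)
river: ρ → (-4,3,2)
river: ρ → (2,5,-2)
river: ρ → (-2,3,4)
river: ρ → (4,5,-1)
river: ρ → (-1,5,4)
river: ρ → (4,3,-2)
river: ρ → (-2,5,2)
ρ-cycle length = 10 (tail of 0 descent steps not counted)

10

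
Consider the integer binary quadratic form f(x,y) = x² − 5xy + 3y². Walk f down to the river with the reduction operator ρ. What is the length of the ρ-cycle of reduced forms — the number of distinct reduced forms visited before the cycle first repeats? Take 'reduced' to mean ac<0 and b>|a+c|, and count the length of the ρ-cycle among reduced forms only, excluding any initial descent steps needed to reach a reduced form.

D = 13, ⌊√D⌋ = 3
descent: ρ → (3,-1,-1)
descent: ρ → (-1,3,1)  [lands on river]
river: ρ → (1,3,-1)
ρ-cycle length = 2 (tail of 2 descent steps not counted)

2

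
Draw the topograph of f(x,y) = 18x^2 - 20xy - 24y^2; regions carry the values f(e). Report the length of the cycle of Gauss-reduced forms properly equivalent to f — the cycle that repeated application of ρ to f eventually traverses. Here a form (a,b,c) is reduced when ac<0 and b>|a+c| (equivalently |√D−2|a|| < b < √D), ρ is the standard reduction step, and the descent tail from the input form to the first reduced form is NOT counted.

D = 2128, ⌊√D⌋ = 46
descent: ρ → (-24,20,18)  [lands on river]
river: ρ → (18,16,-26)
river: ρ → (-26,36,8)
river: ρ → (8,44,-6)
river: ρ → (-6,40,22)
river: ρ → (22,4,-24)
river: ρ → (-24,44,2)
river: ρ → (2,44,-24)
river: ρ → (-24,4,22)
river: ρ → (22,40,-6)
river: ρ → (-6,44,8)
river: ρ → (8,36,-26)
river: ρ → (-26,16,18)
river: ρ → (18,20,-24)
river: ρ → (-24,28,14)
river: ρ → (14,28,-24)
ρ-cycle length = 16 (tail of 1 descent step not counted)

16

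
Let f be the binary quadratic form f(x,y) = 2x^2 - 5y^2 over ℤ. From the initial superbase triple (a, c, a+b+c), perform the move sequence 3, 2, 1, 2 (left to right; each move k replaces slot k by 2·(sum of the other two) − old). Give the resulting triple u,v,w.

start (2,-5,-3) = (f(1,0),f(0,1),f(1,1))
replace slot 3: 2·(2+(-5)) − (-3) = -3 → (2,-5,-3)
replace slot 2: 2·(2+(-3)) − (-5) = 3 → (2,3,-3)
replace slot 1: 2·(3+(-3)) − 2 = -2 → (-2,3,-3)
replace slot 2: 2·((-2)+(-3)) − 3 = -13 → (-2,-13,-3)

-2,-13,-3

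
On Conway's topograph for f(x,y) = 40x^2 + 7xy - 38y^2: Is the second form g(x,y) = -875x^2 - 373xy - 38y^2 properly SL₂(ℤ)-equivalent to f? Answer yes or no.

D₁ = 6129, D₂ = 6129
river cycle of f (length 84): (-38, 69, 9), (9, 75, -14), (-14, 65, 34), (34, 71, -8), (-8, 73, 25), (25, 77, -2), (-2, 75, 63), (63, 51, -14), (-14, 61, 43), (43, 25, -32), … (74 more)
river cycle of g (length 84): (-38, 69, 9), (9, 75, -14), (-14, 65, 34), (34, 71, -8), (-8, 73, 25), (25, 77, -2), (-2, 75, 63), (63, 51, -14), (-14, 61, 43), (43, 25, -32), … (74 more)
cycles coincide ⇒ equivalent

yes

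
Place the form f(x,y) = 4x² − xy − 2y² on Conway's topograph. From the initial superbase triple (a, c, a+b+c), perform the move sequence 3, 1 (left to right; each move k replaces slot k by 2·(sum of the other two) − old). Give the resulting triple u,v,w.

start (4,-2,1) = (f(1,0),f(0,1),f(1,1))
replace slot 3: 2·(4+(-2)) − 1 = 3 → (4,-2,3)
replace slot 1: 2·((-2)+3) − 4 = -2 → (-2,-2,3)

-2,-2,3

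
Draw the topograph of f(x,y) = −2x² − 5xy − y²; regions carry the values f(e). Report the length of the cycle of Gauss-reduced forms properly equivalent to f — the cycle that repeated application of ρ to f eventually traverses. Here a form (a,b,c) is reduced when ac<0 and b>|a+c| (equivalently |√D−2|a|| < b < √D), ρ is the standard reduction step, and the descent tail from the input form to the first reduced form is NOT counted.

D = 17, ⌊√D⌋ = 4
descent: ρ → (-1,3,2)  [lands on river]
river: ρ → (2,1,-2)
river: ρ → (-2,3,1)
river: ρ → (1,3,-2)
river: ρ → (-2,1,2)
river: ρ → (2,3,-1)
ρ-cycle length = 6 (tail of 1 descent step not counted)

6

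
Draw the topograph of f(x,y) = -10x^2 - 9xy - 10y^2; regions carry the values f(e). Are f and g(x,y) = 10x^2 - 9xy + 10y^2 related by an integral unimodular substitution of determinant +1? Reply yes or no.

D₁ = -319, D₂ = -319
f is negative-definite; reduce −f:
−f: reduced (well bottom): (10,9,10) with a≤c, −a<b≤a
flip sign back: reduced form of f is (-10,-9,-10)
g: flip: (10,-9,10)→(10,9,10)
g: reduced (well bottom): (10,9,10) with a≤c, −a<b≤a
reduced forms (-10, -9, -10) vs (10, 9, 10) ⇒ inequivalent

no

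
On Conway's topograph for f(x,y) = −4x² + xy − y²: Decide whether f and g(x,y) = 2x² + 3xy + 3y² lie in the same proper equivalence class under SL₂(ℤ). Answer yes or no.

D₁ = -15, D₂ = -15
f is negative-definite; reduce −f:
−f: flip: (4,-1,1)→(1,1,4)
−f: reduced (well bottom): (1,1,4) with a≤c, −a<b≤a
flip sign back: reduced form of f is (-1,-1,-4)
g: translate: b→-1 (≡3 mod 4), so (2,3,3)→(2,-1,2)
g: flip: (2,-1,2)→(2,1,2)
g: reduced (well bottom): (2,1,2) with a≤c, −a<b≤a
reduced forms (-1, -1, -4) vs (2, 1, 2) ⇒ inequivalent

no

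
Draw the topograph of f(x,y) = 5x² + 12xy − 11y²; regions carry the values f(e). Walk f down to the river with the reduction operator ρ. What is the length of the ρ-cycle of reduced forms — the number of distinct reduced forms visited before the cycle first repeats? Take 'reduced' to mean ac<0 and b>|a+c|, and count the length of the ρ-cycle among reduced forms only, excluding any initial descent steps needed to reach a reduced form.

D = 364, ⌊√D⌋ = 19
river: ρ → (-11,10,6)
river: ρ → (6,14,-7)
river: ρ → (-7,14,6)
river: ρ → (6,10,-11)
river: ρ → (-11,12,5)
river: ρ → (5,18,-2)
river: ρ → (-2,18,5)
river: ρ → (5,12,-11)
ρ-cycle length = 8 (tail of 0 descent steps not counted)

8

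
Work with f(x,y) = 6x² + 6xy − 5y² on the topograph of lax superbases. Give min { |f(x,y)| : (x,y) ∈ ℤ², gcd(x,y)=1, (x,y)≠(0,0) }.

river: ρ → (-5,4,7)
river: ρ → (7,10,-2)
river: ρ → (-2,10,7)
river: ρ → (7,4,-5)
river: ρ → (-5,6,6)
river: ρ → (6,6,-5)
closes: descent 0, river 6
min |a| on river = 2

2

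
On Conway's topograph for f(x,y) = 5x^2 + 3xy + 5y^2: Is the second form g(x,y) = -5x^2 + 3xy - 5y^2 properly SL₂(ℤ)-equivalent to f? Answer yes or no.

D₁ = -91, D₂ = -91
f: reduced (well bottom): (5,3,5) with a≤c, −a<b≤a
g is negative-definite; reduce −g:
−g: flip: (5,-3,5)→(5,3,5)
−g: reduced (well bottom): (5,3,5) with a≤c, −a<b≤a
flip sign back: reduced form of g is (-5,-3,-5)
reduced forms (5, 3, 5) vs (-5, -3, -5) ⇒ inequivalent

no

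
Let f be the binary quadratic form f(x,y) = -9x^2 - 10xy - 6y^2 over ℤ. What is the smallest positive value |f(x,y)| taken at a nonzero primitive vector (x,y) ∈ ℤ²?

translate: b→-8 (≡10 mod 18), so (9,10,6)→(9,-8,5)
flip: (9,-8,5)→(5,8,9)
translate: b→-2 (≡8 mod 10), so (5,8,9)→(5,-2,6)
reduced (well bottom): (5,-2,6) with a≤c, −a<b≤a
well minimum |f| = |-5| = 5 (negative-definite)

5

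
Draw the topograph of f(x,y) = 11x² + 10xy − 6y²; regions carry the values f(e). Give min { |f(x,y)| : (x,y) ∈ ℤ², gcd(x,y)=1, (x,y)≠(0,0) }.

river: ρ → (-6,14,7)
river: ρ → (7,14,-6)
river: ρ → (-6,10,11)
river: ρ → (11,12,-5)
river: ρ → (-5,18,2)
river: ρ → (2,18,-5)
river: ρ → (-5,12,11)
river: ρ → (11,10,-6)
closes: descent 0, river 8
min |a| on river = 2

2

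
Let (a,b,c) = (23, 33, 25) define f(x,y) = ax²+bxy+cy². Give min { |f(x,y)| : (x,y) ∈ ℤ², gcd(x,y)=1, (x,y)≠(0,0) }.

translate: b→-13 (≡33 mod 46), so (23,33,25)→(23,-13,15)
flip: (23,-13,15)→(15,13,23)
reduced (well bottom): (15,13,23) with a≤c, −a<b≤a
well minimum = a = 15

15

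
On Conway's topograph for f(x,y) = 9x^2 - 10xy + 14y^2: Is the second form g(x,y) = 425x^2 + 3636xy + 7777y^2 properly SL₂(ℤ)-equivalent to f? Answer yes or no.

D₁ = -404, D₂ = -404
f: translate: b→8 (≡-10 mod 18), so (9,-10,14)→(9,8,13)
f: reduced (well bottom): (9,8,13) with a≤c, −a<b≤a
g: translate: b→236 (≡3636 mod 850), so (425,3636,7777)→(425,236,33)
g: flip: (425,236,33)→(33,-236,425)
g: translate: b→28 (≡-236 mod 66), so (33,-236,425)→(33,28,9)
g: flip: (33,28,9)→(9,-28,33)
g: translate: b→8 (≡-28 mod 18), so (9,-28,33)→(9,8,13)
g: reduced (well bottom): (9,8,13) with a≤c, −a<b≤a
reduced forms (9, 8, 13) vs (9, 8, 13) ⇒ equivalent

yes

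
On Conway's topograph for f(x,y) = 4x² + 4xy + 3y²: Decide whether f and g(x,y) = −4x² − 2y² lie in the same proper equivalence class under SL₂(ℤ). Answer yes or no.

D₁ = -32, D₂ = -32
f: flip: (4,4,3)→(3,-4,4)
f: translate: b→2 (≡-4 mod 6), so (3,-4,4)→(3,2,3)
f: reduced (well bottom): (3,2,3) with a≤c, −a<b≤a
g is negative-definite; reduce −g:
−g: flip: (4,0,2)→(2,0,4)
−g: reduced (well bottom): (2,0,4) with a≤c, −a<b≤a
flip sign back: reduced form of g is (-2,0,-4)
reduced forms (3, 2, 3) vs (-2, 0, -4) ⇒ inequivalent

no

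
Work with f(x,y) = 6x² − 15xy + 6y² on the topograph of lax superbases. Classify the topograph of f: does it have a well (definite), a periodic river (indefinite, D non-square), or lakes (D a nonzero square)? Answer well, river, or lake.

D = b²−4ac = (-15)² − 4·6·6 = 81
D = 9² is a perfect square ⇒ form factors over ℤ ⇒ lakes

lake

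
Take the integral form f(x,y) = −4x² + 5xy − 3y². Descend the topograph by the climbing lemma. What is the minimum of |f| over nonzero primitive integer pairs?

translate: b→3 (≡-5 mod 8), so (4,-5,3)→(4,3,2)
flip: (4,3,2)→(2,-3,4)
translate: b→1 (≡-3 mod 4), so (2,-3,4)→(2,1,3)
reduced (well bottom): (2,1,3) with a≤c, −a<b≤a
well minimum |f| = |-2| = 2 (negative-definite)

2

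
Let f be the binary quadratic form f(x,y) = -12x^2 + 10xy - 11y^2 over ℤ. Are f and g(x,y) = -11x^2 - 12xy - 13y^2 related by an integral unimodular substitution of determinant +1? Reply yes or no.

D₁ = -428, D₂ = -428
f is negative-definite; reduce −f:
−f: flip: (12,-10,11)→(11,10,12)
−f: reduced (well bottom): (11,10,12) with a≤c, −a<b≤a
flip sign back: reduced form of f is (-11,-10,-12)
g is negative-definite; reduce −g:
−g: translate: b→-10 (≡12 mod 22), so (11,12,13)→(11,-10,12)
−g: reduced (well bottom): (11,-10,12) with a≤c, −a<b≤a
flip sign back: reduced form of g is (-11,10,-12)
reduced forms (-11, -10, -12) vs (-11, 10, -12) ⇒ inequivalent

no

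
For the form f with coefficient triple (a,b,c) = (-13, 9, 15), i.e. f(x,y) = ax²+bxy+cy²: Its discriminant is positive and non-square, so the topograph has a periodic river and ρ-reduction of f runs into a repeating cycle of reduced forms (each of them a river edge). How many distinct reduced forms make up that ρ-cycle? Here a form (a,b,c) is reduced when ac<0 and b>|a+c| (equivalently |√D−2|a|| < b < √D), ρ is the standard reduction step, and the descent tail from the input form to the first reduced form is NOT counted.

D = 861, ⌊√D⌋ = 29
river: ρ → (15,21,-7)
river: ρ → (-7,21,15)
river: ρ → (15,9,-13)
river: ρ → (-13,17,11)
river: ρ → (11,27,-3)
river: ρ → (-3,27,11)
river: ρ → (11,17,-13)
river: ρ → (-13,9,15)
ρ-cycle length = 8 (tail of 0 descent steps not counted)

8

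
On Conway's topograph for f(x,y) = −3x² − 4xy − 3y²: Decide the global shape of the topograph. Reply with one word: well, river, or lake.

D = b²−4ac = (-4)² − 4·(-3)·(-3) = -20
D < 0 ⇒ definite ⇒ every region one sign ⇒ single well

well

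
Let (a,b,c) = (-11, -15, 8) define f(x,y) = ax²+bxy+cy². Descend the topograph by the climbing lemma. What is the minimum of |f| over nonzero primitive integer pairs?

descent: ρ → (8,15,-11)  [lands on river]
river: ρ → (-11,7,12)
river: ρ → (12,17,-6)
river: ρ → (-6,19,9)
river: ρ → (9,17,-8)
river: ρ → (-8,15,11)
river: ρ → (11,7,-12)
river: ρ → (-12,17,6)
river: ρ → (6,19,-9)
river: ρ → (-9,17,8)
closes: descent 1, river 10
min |a| on river = 6

6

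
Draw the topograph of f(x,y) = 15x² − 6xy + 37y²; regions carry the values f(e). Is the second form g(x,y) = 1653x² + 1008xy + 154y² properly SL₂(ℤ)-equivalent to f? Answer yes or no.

D₁ = -2184, D₂ = -2184
f: reduced (well bottom): (15,-6,37) with a≤c, −a<b≤a
g: flip: (1653,1008,154)→(154,-1008,1653)
g: translate: b→-84 (≡-1008 mod 308), so (154,-1008,1653)→(154,-84,15)
g: flip: (154,-84,15)→(15,84,154)
g: translate: b→-6 (≡84 mod 30), so (15,84,154)→(15,-6,37)
g: reduced (well bottom): (15,-6,37) with a≤c, −a<b≤a
reduced forms (15, -6, 37) vs (15, -6, 37) ⇒ equivalent

yes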